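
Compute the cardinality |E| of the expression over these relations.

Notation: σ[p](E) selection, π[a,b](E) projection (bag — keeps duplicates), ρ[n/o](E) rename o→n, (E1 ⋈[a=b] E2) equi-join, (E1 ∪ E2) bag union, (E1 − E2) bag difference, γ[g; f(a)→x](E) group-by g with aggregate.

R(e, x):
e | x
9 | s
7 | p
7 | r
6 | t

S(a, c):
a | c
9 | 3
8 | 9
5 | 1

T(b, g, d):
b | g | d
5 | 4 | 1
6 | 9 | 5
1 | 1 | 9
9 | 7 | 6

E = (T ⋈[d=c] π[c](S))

Stepwise |·|:
  T → 4
  S → 3
  π[c](S) → 3
  (T ⋈[d=c] π[c](S)) → 2

|E| = 2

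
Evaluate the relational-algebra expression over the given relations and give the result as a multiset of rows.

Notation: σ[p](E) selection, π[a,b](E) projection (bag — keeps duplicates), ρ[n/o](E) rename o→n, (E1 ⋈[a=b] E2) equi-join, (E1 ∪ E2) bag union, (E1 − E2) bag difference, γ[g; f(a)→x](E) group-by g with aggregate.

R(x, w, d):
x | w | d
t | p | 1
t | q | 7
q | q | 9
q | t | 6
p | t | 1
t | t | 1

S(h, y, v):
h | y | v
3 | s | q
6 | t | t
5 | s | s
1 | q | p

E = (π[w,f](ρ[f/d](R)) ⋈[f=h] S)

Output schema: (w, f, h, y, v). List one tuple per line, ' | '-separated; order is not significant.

Per-node cardinality:
  R → 6
  ρ[f/d](R) → 6
  π[w,f](ρ[f/d](R)) → 6
  S → 4
  (π[w,f](ρ[f/d](R)) ⋈[f=h] S) → 4

== RESULT ==
w | f | h | y | v
p | 1 | 1 | q | p
t | 1 | 1 | q | p
t | 1 | 1 | q | p
t | 6 | 6 | t | t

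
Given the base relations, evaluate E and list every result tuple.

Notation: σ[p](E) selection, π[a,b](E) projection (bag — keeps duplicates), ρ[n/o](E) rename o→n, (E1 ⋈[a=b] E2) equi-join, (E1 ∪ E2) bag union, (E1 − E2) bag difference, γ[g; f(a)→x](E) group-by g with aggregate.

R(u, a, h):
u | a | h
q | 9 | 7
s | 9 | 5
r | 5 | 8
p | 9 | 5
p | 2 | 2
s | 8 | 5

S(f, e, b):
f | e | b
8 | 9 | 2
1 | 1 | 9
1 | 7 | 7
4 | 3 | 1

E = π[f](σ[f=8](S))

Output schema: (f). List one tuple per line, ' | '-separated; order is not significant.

Subexpression sizes:
  S → 4
  σ[f=8](S) → 1
  π[f](σ[f=8](S)) → 1

== RESULT ==
f
8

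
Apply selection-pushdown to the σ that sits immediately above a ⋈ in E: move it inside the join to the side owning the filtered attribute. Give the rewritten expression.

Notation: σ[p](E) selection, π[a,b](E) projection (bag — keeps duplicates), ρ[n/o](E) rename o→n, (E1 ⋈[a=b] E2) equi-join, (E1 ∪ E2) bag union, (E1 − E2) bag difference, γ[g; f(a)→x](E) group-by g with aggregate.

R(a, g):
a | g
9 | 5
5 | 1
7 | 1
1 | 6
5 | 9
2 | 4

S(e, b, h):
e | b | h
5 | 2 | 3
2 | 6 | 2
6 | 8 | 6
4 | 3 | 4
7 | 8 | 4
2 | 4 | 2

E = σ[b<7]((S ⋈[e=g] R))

σ filters on b, owned by the left side.
E' = (σ[b<7](S) ⋈[e=g] R)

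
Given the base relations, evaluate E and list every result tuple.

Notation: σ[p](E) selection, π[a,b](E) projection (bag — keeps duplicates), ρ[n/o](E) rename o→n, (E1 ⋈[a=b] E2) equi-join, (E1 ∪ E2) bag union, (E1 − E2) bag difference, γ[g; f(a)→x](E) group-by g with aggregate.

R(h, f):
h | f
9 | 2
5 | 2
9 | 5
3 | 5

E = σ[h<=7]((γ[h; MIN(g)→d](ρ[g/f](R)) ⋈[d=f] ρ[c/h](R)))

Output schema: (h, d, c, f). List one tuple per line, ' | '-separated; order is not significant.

Stepwise |·|:
  R → 4
  ρ[g/f](R) → 4
  γ[h; MIN(g)→d](ρ[g/f](R)) → 3
  R → 4
  ρ[c/h](R) → 4
  (γ[h; MIN(g)→d](ρ[g/f](R)) ⋈[d=f] ρ[c/h](R)) → 6
  σ[h<=7]((γ[h; MIN(g)→d](ρ[g/f](R)) ⋈[d=f] ρ[c/h](R))) → 4

== RESULT ==
h | d | c | f
3 | 5 | 3 | 5
3 | 5 | 9 | 5
5 | 2 | 5 | 2
5 | 2 | 9 | 2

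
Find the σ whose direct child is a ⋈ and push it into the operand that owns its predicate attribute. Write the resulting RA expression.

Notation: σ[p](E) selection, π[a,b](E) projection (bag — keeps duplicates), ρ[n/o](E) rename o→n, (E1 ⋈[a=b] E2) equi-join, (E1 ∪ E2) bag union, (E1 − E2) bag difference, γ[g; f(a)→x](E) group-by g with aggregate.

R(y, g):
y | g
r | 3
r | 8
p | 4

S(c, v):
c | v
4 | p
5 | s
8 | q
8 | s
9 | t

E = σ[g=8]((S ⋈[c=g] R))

σ filters on g, owned by the right side.
E' = (S ⋈[c=g] σ[g=8](R))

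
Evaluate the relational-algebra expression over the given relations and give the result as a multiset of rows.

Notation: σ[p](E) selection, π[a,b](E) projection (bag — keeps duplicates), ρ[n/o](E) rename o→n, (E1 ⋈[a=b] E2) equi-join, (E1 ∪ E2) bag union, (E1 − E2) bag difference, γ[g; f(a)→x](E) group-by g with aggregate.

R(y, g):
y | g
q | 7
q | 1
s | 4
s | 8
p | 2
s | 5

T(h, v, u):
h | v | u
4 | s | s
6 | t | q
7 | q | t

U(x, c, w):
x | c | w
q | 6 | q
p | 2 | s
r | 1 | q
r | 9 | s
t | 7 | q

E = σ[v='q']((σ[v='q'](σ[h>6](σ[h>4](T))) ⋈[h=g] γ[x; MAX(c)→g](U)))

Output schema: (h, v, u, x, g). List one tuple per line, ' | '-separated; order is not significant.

Subexpression sizes:
  T → 3
  σ[h>4](T) → 2
  σ[h>6](σ[h>4](T)) → 1
  σ[v='q'](σ[h>6](σ[h>4](T))) → 1
  U → 5
  γ[x; MAX(c)→g](U) → 4
  (σ[v='q'](σ[h>6](σ[h>4](T))) ⋈[h=g] γ[x; MAX(c)→g](U)) → 1
  σ[v='q']((σ[v='q'](σ[h>6](σ[h>4](T))) ⋈[h=g] γ[x; MAX(c)→g](U))) → 1

== RESULT ==
h | v | u | x | g
7 | q | t | t | 7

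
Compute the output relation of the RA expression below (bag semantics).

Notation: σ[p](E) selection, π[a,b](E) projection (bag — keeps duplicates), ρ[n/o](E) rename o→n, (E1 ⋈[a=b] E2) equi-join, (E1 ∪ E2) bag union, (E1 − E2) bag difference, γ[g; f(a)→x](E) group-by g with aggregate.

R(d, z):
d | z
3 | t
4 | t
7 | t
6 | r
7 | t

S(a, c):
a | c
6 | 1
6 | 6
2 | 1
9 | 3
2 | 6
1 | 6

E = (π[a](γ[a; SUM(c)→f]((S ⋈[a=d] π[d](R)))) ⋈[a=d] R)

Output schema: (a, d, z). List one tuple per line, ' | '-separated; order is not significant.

Per-node cardinality:
  S → 6
  R → 5
  π[d](R) → 5
  (S ⋈[a=d] π[d](R)) → 2
  γ[a; SUM(c)→f]((S ⋈[a=d] π[d](R))) → 1
  π[a](γ[a; SUM(c)→f]((S ⋈[a=d] π[d](R)))) → 1
  R → 5
  (π[a](γ[a; SUM(c)→f]((S ⋈[a=d] π[d](R)))) ⋈[a=d] R) → 1

== RESULT ==
a | d | z
6 | 6 | r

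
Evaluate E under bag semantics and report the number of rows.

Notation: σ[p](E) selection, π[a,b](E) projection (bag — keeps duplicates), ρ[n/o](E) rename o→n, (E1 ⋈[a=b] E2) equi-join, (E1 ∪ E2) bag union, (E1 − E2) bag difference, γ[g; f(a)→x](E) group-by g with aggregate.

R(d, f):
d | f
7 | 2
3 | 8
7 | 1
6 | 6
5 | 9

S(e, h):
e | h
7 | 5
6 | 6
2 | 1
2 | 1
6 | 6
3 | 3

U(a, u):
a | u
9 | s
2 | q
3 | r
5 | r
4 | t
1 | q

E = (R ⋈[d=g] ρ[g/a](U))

Row counts bottom-up:
  R → 5
  U → 6
  ρ[g/a](U) → 6
  (R ⋈[d=g] ρ[g/a](U)) → 2

|E| = 2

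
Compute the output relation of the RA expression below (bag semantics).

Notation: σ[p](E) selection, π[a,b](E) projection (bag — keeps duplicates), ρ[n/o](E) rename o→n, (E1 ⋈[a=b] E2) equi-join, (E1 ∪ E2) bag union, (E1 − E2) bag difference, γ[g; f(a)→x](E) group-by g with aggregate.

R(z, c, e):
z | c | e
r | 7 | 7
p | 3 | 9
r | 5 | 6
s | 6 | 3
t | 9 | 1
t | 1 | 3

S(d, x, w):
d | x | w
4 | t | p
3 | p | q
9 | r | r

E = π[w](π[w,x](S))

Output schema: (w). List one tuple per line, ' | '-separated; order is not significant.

Row counts bottom-up:
  S → 3
  π[w,x](S) → 3
  π[w](π[w,x](S)) → 3

== RESULT ==
w
p
q
r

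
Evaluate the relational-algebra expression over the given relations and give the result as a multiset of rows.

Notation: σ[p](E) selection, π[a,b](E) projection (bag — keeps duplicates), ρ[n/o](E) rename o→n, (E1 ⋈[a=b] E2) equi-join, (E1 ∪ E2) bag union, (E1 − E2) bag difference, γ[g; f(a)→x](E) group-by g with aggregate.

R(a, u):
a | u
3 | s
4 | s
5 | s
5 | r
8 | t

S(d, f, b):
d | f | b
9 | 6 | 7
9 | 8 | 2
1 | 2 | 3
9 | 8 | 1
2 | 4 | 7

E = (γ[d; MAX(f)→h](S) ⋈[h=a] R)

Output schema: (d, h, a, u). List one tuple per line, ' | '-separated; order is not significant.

Row counts bottom-up:
  S → 5
  γ[d; MAX(f)→h](S) → 3
  R → 5
  (γ[d; MAX(f)→h](S) ⋈[h=a] R) → 2

== RESULT ==
d | h | a | u
2 | 4 | 4 | s
9 | 8 | 8 | t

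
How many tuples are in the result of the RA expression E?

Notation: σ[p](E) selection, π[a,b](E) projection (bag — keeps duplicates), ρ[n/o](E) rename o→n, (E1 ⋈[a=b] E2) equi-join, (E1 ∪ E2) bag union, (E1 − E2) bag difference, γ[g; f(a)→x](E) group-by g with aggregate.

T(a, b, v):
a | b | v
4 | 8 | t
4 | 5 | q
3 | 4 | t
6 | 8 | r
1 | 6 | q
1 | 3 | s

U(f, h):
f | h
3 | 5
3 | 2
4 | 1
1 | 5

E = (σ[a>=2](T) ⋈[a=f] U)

Per-node cardinality:
  T → 6
  σ[a>=2](T) → 4
  U → 4
  (σ[a>=2](T) ⋈[a=f] U) → 4

|E| = 4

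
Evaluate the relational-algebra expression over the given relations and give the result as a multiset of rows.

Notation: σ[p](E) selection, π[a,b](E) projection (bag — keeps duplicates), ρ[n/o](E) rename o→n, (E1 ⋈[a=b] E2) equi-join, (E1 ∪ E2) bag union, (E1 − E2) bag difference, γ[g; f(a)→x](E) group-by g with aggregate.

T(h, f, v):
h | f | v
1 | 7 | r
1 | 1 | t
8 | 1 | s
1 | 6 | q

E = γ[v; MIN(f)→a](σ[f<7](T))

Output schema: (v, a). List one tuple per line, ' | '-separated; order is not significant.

Per-node cardinality:
  T → 4
  σ[f<7](T) → 3
  γ[v; MIN(f)→a](σ[f<7](T)) → 3

== RESULT ==
v | a
q | 6
s | 1
t | 1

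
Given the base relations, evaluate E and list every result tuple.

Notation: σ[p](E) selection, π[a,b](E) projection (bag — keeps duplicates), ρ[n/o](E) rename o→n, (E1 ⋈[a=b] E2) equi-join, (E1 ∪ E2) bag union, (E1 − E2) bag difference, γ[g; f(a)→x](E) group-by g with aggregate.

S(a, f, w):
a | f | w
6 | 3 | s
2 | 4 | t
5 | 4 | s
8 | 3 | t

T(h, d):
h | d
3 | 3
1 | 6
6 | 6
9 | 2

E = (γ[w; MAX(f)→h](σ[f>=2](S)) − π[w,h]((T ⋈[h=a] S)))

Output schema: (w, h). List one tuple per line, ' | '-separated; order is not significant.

Row counts bottom-up:
  S → 4
  σ[f>=2](S) → 4
  γ[w; MAX(f)→h](σ[f>=2](S)) → 2
  T → 4
  S → 4
  (T ⋈[h=a] S) → 1
  π[w,h]((T ⋈[h=a] S)) → 1
  (γ[w; MAX(f)→h](σ[f>=2](S)) − π[w,h]((T ⋈[h=a] S))) → 2

== RESULT ==
w | h
s | 4
t | 4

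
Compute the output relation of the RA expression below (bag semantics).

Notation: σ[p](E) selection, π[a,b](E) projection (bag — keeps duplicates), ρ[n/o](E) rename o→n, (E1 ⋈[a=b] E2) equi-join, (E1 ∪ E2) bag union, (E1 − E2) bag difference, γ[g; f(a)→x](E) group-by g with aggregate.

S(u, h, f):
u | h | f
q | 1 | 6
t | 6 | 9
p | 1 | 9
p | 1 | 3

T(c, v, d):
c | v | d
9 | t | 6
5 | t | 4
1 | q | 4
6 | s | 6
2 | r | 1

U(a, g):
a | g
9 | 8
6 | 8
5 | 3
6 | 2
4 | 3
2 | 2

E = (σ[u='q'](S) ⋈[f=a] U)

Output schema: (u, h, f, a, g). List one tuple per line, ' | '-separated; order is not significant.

Per-node cardinality:
  S → 4
  σ[u='q'](S) → 1
  U → 6
  (σ[u='q'](S) ⋈[f=a] U) → 2

== RESULT ==
u | h | f | a | g
q | 1 | 6 | 6 | 2
q | 1 | 6 | 6 | 8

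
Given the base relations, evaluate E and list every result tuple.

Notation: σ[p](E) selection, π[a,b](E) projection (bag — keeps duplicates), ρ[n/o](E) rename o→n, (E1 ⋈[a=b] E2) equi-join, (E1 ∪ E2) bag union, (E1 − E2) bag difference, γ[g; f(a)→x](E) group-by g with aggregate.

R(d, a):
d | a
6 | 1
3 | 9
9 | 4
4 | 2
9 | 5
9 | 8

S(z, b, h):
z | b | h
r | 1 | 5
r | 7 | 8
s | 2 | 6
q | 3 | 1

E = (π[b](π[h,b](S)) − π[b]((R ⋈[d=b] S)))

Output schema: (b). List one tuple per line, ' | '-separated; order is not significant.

Subexpression sizes:
  S → 4
  π[h,b](S) → 4
  π[b](π[h,b](S)) → 4
  R → 6
  S → 4
  (R ⋈[d=b] S) → 1
  π[b]((R ⋈[d=b] S)) → 1
  (π[b](π[h,b](S)) − π[b]((R ⋈[d=b] S))) → 3

== RESULT ==
b
1
2
7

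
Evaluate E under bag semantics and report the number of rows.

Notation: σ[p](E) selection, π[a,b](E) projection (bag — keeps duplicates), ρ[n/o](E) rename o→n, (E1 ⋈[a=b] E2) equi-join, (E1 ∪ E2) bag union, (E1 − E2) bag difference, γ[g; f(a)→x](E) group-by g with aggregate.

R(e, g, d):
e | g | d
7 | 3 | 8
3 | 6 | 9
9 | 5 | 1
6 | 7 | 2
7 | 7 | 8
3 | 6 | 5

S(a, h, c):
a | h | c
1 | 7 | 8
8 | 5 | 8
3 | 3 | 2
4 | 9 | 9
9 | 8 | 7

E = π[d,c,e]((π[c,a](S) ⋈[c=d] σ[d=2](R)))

Stepwise |·|:
  S → 5
  π[c,a](S) → 5
  R → 6
  σ[d=2](R) → 1
  (π[c,a](S) ⋈[c=d] σ[d=2](R)) → 1
  π[d,c,e]((π[c,a](S) ⋈[c=d] σ[d=2](R))) → 1

|E| = 1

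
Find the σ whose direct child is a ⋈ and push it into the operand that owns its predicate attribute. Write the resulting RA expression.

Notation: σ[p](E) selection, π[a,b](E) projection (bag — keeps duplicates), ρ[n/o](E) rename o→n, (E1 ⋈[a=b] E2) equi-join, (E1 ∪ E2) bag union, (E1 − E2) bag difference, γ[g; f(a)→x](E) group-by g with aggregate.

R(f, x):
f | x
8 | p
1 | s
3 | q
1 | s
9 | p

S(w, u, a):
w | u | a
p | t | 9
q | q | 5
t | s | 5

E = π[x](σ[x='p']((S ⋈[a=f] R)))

σ filters on x, owned by the right side.
E' = π[x]((S ⋈[a=f] σ[x='p'](R)))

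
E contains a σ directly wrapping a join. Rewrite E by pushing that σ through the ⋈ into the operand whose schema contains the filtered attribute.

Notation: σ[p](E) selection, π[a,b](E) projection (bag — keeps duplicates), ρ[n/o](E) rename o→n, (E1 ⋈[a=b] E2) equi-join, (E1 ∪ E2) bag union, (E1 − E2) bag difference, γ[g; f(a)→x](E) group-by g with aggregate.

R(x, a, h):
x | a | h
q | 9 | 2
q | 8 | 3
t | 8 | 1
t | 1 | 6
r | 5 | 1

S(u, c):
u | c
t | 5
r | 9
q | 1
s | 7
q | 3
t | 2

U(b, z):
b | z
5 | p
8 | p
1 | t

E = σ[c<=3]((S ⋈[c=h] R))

σ filters on c, owned by the left side.
E' = (σ[c<=3](S) ⋈[c=h] R)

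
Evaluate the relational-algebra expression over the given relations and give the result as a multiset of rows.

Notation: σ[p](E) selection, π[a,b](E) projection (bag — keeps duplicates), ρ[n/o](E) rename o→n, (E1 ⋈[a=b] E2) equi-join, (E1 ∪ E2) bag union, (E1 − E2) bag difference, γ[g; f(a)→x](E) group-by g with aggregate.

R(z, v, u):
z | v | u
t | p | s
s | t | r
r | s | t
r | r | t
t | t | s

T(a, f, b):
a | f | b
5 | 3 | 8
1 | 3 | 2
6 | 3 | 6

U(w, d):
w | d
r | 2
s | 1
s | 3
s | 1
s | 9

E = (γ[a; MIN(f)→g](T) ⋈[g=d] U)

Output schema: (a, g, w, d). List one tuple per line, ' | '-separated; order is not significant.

Stepwise |·|:
  T → 3
  γ[a; MIN(f)→g](T) → 3
  U → 5
  (γ[a; MIN(f)→g](T) ⋈[g=d] U) → 3

== RESULT ==
a | g | w | d
1 | 3 | s | 3
5 | 3 | s | 3
6 | 3 | s | 3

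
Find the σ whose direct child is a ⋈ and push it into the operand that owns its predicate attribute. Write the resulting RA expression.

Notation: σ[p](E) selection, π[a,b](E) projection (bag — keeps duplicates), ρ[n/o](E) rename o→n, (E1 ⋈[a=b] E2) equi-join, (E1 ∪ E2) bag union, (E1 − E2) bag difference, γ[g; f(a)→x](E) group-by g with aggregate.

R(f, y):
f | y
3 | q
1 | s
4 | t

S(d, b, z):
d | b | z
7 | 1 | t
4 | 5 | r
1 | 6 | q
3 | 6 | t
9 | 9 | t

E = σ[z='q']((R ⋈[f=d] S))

σ filters on z, owned by the right side.
E' = (R ⋈[f=d] σ[z='q'](S))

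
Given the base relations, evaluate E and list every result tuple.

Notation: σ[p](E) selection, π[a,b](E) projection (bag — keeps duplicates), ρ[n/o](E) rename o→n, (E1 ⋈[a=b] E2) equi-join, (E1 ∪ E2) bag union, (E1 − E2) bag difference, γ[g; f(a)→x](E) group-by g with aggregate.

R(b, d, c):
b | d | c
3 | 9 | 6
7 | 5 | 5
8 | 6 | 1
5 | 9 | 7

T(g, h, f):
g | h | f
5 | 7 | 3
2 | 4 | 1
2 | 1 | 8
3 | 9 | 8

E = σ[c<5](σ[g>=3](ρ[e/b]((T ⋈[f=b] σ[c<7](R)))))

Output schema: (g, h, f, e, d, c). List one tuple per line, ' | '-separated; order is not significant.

Per-node cardinality:
  T → 4
  R → 4
  σ[c<7](R) → 3
  (T ⋈[f=b] σ[c<7](R)) → 3
  ρ[e/b]((T ⋈[f=b] σ[c<7](R))) → 3
  σ[g>=3](ρ[e/b]((T ⋈[f=b] σ[c<7](R)))) → 2
  σ[c<5](σ[g>=3](ρ[e/b]((T ⋈[f=b] σ[c<7](R))))) → 1

== RESULT ==
g | h | f | e | d | c
3 | 9 | 8 | 8 | 6 | 1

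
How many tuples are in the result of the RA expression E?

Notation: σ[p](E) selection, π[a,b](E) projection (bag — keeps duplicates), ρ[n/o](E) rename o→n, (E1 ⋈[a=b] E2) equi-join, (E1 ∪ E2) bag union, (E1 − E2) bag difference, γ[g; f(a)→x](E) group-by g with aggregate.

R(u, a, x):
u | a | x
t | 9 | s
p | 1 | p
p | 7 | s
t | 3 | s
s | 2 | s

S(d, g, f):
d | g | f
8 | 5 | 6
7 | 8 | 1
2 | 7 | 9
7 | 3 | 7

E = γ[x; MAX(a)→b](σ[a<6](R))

Per-node cardinality:
  R → 5
  σ[a<6](R) → 3
  γ[x; MAX(a)→b](σ[a<6](R)) → 2

|E| = 2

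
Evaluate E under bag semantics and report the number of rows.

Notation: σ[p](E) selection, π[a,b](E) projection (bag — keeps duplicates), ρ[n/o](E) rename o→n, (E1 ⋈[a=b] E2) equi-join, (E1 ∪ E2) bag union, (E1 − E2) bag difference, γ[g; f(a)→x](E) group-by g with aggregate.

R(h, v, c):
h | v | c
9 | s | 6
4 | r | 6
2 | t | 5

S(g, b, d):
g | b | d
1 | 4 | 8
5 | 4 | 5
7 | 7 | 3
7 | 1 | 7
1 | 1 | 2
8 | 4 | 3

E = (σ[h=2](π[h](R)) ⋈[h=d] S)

Per-node cardinality:
  R → 3
  π[h](R) → 3
  σ[h=2](π[h](R)) → 1
  S → 6
  (σ[h=2](π[h](R)) ⋈[h=d] S) → 1

|E| = 1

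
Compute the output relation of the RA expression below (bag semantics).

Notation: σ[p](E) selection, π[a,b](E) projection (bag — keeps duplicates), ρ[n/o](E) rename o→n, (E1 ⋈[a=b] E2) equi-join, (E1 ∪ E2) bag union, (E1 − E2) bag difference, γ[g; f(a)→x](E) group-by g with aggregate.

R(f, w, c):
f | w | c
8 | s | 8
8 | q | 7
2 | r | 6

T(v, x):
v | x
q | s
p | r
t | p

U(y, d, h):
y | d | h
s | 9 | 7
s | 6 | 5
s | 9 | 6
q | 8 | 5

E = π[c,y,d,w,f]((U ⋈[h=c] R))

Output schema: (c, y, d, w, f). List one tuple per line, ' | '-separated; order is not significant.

Row counts bottom-up:
  U → 4
  R → 3
  (U ⋈[h=c] R) → 2
  π[c,y,d,w,f]((U ⋈[h=c] R)) → 2

== RESULT ==
c | y | d | w | f
6 | s | 9 | r | 2
7 | s | 9 | q | 8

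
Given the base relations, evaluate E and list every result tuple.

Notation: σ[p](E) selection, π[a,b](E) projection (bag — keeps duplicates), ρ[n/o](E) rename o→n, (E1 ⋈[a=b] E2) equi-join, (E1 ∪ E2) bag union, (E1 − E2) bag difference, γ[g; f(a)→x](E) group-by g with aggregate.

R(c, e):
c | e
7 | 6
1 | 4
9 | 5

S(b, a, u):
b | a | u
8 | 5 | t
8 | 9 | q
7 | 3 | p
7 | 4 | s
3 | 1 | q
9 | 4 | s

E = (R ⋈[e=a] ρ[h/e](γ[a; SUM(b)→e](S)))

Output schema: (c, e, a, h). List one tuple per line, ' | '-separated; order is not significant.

Stepwise |·|:
  R → 3
  S → 6
  γ[a; SUM(b)→e](S) → 5
  ρ[h/e](γ[a; SUM(b)→e](S)) → 5
  (R ⋈[e=a] ρ[h/e](γ[a; SUM(b)→e](S))) → 2

== RESULT ==
c | e | a | h
1 | 4 | 4 | 16
9 | 5 | 5 | 8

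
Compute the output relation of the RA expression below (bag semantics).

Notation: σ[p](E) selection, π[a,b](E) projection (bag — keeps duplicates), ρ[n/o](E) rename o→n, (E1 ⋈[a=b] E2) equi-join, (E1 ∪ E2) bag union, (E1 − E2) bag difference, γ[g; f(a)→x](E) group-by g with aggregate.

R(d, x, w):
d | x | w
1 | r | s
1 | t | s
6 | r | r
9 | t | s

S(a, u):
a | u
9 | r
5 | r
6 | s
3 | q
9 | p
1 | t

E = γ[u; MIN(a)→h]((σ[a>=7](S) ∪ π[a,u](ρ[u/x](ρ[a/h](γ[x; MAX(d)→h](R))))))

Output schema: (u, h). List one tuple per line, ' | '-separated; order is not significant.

Row counts bottom-up:
  S → 6
  σ[a>=7](S) → 2
  R → 4
  γ[x; MAX(d)→h](R) → 2
  ρ[a/h](γ[x; MAX(d)→h](R)) → 2
  ρ[u/x](ρ[a/h](γ[x; MAX(d)→h](R))) → 2
  π[a,u](ρ[u/x](ρ[a/h](γ[x; MAX(d)→h](R)))) → 2
  (σ[a>=7](S) ∪ π[a,u](ρ[u/x](ρ[a/h](γ[x; MAX(d)→h](R))))) → 4
  γ[u; MIN(a)→h]((σ[a>=7](S) ∪ π[a,u](ρ[u/x](ρ[a/h](γ[x; MAX(d)→h](R)))))) → 3

== RESULT ==
u | h
p | 9
r | 6
t | 9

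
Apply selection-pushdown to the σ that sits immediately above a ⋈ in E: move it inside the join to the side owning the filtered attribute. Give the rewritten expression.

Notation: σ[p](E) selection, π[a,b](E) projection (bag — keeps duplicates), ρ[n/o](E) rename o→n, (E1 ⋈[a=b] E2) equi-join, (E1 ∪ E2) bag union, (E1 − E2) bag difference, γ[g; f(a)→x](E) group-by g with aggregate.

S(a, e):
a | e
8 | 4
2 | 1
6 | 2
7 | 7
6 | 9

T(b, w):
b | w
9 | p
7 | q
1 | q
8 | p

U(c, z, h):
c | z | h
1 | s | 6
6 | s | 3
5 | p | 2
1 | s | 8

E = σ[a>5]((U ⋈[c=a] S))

σ filters on a, owned by the right side.
E' = (U ⋈[c=a] σ[a>5](S))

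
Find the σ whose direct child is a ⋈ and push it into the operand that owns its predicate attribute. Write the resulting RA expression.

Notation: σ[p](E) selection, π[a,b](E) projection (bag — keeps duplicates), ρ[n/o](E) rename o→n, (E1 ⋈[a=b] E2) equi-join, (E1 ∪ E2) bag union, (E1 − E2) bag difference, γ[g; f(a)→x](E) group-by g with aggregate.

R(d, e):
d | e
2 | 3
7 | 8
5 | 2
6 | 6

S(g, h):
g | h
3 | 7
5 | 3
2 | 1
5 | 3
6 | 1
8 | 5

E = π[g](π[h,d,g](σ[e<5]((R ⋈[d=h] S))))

σ filters on e, owned by the left side.
E' = π[g](π[h,d,g]((σ[e<5](R) ⋈[d=h] S)))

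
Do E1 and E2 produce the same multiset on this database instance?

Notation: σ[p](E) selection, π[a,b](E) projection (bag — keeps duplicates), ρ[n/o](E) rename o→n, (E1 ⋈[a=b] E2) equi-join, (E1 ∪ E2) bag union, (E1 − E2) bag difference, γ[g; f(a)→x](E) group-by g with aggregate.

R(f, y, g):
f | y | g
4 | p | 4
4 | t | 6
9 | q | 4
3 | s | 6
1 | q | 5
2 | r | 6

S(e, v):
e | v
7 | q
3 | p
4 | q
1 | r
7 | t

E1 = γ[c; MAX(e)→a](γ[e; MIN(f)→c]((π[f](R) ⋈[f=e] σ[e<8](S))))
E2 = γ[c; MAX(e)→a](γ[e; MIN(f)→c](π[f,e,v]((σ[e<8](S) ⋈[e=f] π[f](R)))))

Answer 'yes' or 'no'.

E1 per-node cardinality:
  R → 6
  π[f](R) → 6
  S → 5
  σ[e<8](S) → 5
  (π[f](R) ⋈[f=e] σ[e<8](S)) → 4
  γ[e; MIN(f)→c]((π[f](R) ⋈[f=e] σ[e<8](S))) → 3
  γ[c; MAX(e)→a](γ[e; MIN(f)→c]((π[f](R) ⋈[f=e] σ[e<8](S)))) → 3
E2 per-node cardinality:
  S → 5
  σ[e<8](S) → 5
  R → 6
  π[f](R) → 6
  (σ[e<8](S) ⋈[e=f] π[f](R)) → 4
  π[f,e,v]((σ[e<8](S) ⋈[e=f] π[f](R))) → 4
  γ[e; MIN(f)→c](π[f,e,v]((σ[e<8](S) ⋈[e=f] π[f](R)))) → 3
  γ[c; MAX(e)→a](γ[e; MIN(f)→c](π[f,e,v]((σ[e<8](S) ⋈[e=f] π[f](R))))) → 3

E1 and E2 produce the same multiset:
c | a
1 | 1
3 | 3
4 | 4

yes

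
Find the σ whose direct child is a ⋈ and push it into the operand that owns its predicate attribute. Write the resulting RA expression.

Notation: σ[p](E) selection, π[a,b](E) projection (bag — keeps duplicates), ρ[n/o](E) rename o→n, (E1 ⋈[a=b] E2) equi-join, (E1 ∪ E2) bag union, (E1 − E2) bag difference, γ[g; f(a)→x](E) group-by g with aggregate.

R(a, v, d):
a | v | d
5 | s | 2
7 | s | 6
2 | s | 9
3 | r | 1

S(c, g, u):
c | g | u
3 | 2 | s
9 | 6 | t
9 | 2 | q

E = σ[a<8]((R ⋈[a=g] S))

σ filters on a, owned by the left side.
E' = (σ[a<8](R) ⋈[a=g] S)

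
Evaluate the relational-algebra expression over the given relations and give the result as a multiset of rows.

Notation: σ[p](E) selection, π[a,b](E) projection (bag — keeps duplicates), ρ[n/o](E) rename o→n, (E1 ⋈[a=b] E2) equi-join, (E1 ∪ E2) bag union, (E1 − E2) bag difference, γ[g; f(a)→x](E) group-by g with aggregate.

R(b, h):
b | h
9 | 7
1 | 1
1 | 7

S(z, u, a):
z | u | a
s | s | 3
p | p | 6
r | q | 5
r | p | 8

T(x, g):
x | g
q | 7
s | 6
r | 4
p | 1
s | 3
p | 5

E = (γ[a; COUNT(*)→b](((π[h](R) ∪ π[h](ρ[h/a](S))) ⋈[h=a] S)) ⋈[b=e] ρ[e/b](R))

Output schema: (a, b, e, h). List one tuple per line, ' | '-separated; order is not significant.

Subexpression sizes:
  R → 3
  π[h](R) → 3
  S → 4
  ρ[h/a](S) → 4
  π[h](ρ[h/a](S)) → 4
  (π[h](R) ∪ π[h](ρ[h/a](S))) → 7
  S → 4
  ((π[h](R) ∪ π[h](ρ[h/a](S))) ⋈[h=a] S) → 4
  γ[a; COUNT(*)→b](((π[h](R) ∪ π[h](ρ[h/a](S))) ⋈[h=a] S)) → 4
  R → 3
  ρ[e/b](R) → 3
  (γ[a; COUNT(*)→b](((π[h](R) ∪ π[h](ρ[h/a](S))) ⋈[h=a] S)) ⋈[b=e] ρ[e/b](R)) → 8

== RESULT ==
a | b | e | h
3 | 1 | 1 | 1
3 | 1 | 1 | 7
5 | 1 | 1 | 1
5 | 1 | 1 | 7
6 | 1 | 1 | 1
6 | 1 | 1 | 7
8 | 1 | 1 | 1
8 | 1 | 1 | 7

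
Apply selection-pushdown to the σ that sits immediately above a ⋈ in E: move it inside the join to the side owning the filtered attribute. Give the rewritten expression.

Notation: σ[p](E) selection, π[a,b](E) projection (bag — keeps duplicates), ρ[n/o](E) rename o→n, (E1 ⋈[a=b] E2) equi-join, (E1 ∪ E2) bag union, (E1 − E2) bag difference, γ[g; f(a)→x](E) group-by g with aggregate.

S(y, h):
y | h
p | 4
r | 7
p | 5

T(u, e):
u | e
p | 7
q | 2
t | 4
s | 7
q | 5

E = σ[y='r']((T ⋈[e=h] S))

σ filters on y, owned by the right side.
E' = (T ⋈[e=h] σ[y='r'](S))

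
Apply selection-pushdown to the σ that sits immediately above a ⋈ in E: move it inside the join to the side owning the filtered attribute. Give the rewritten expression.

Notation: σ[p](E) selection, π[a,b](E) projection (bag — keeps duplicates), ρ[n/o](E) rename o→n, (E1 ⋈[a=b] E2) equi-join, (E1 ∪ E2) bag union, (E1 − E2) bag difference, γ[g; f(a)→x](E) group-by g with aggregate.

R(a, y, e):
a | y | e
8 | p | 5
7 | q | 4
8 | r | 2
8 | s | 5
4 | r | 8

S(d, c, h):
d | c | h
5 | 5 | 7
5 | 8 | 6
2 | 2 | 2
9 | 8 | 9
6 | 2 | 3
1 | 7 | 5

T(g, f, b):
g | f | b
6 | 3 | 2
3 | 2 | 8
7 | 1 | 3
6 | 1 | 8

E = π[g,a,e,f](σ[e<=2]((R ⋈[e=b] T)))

σ filters on e, owned by the left side.
E' = π[g,a,e,f]((σ[e<=2](R) ⋈[e=b] T))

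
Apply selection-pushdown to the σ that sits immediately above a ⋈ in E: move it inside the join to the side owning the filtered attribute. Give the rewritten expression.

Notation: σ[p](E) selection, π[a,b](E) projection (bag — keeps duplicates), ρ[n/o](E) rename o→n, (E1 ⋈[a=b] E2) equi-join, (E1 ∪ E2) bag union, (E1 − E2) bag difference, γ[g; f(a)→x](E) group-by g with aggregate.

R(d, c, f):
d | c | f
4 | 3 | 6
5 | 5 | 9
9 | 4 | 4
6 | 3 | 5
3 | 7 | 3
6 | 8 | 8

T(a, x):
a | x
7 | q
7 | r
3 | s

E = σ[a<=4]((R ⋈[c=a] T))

σ filters on a, owned by the right side.
E' = (R ⋈[c=a] σ[a<=4](T))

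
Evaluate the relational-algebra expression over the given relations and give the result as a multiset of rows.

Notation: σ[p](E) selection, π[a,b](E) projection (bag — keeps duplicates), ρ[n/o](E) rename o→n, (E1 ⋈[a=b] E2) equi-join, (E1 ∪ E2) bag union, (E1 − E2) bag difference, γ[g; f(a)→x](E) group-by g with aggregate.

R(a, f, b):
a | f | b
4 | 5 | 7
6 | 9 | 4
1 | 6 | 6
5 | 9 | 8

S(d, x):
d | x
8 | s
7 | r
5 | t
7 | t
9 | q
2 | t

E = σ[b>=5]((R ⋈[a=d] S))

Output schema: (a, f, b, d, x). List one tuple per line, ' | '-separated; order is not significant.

Row counts bottom-up:
  R → 4
  S → 6
  (R ⋈[a=d] S) → 1
  σ[b>=5]((R ⋈[a=d] S)) → 1

== RESULT ==
a | f | b | d | x
5 | 9 | 8 | 5 | t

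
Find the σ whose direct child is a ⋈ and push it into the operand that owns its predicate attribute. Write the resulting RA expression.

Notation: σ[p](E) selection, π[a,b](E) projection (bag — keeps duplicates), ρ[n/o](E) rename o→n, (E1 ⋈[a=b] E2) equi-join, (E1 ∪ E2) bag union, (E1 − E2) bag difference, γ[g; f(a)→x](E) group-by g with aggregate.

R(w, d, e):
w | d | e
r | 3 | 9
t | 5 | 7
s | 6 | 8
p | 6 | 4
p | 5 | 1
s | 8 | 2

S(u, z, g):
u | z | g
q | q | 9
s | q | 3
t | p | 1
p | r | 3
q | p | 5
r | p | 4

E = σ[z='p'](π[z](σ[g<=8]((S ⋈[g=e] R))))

σ filters on g, owned by the left side.
E' = σ[z='p'](π[z]((σ[g<=8](S) ⋈[g=e] R)))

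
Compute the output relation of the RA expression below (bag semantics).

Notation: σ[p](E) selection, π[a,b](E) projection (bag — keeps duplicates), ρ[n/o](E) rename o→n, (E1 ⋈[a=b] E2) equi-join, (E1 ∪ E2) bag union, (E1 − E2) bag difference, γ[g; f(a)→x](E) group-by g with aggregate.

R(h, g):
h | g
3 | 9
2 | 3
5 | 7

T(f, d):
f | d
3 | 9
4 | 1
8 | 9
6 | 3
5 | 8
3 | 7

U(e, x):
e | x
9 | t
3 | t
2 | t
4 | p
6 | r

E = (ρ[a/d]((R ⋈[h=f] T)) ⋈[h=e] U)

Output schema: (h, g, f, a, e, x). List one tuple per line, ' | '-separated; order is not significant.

Row counts bottom-up:
  R → 3
  T → 6
  (R ⋈[h=f] T) → 3
  ρ[a/d]((R ⋈[h=f] T)) → 3
  U → 5
  (ρ[a/d]((R ⋈[h=f] T)) ⋈[h=e] U) → 2

== RESULT ==
h | g | f | a | e | x
3 | 9 | 3 | 7 | 3 | t
3 | 9 | 3 | 9 | 3 | t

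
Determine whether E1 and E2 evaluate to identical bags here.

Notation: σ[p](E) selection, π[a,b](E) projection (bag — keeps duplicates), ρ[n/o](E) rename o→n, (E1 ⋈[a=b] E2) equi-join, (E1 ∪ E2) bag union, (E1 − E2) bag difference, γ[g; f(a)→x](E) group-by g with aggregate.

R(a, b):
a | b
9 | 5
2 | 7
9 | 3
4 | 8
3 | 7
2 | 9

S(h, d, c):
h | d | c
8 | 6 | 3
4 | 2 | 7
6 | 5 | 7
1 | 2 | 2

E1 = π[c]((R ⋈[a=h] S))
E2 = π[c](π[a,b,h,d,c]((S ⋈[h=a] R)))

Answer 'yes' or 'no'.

E1 per-node cardinality:
  R → 6
  S → 4
  (R ⋈[a=h] S) → 1
  π[c]((R ⋈[a=h] S)) → 1
E2 per-node cardinality:
  S → 4
  R → 6
  (S ⋈[h=a] R) → 1
  π[a,b,h,d,c]((S ⋈[h=a] R)) → 1
  π[c](π[a,b,h,d,c]((S ⋈[h=a] R))) → 1

E1 and E2 produce the same multiset:
c
7

yes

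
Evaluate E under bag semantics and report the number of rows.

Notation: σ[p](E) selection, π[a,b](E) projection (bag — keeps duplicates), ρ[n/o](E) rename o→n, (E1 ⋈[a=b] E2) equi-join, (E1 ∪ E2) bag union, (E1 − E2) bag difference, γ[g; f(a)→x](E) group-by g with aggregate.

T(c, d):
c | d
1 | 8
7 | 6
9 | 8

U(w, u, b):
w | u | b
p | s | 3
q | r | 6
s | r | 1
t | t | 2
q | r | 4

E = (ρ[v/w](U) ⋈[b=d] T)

Row counts bottom-up:
  U → 5
  ρ[v/w](U) → 5
  T → 3
  (ρ[v/w](U) ⋈[b=d] T) → 1

|E| = 1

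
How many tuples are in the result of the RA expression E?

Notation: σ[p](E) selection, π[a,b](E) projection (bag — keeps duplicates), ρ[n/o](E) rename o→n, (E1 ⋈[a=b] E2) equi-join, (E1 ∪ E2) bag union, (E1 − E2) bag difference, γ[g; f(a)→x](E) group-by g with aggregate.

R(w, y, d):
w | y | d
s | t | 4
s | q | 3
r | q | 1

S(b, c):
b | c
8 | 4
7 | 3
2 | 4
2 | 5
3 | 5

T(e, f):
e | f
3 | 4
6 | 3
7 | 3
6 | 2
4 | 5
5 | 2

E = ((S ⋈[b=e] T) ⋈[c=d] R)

Per-node cardinality:
  S → 5
  T → 6
  (S ⋈[b=e] T) → 2
  R → 3
  ((S ⋈[b=e] T) ⋈[c=d] R) → 1

|E| = 1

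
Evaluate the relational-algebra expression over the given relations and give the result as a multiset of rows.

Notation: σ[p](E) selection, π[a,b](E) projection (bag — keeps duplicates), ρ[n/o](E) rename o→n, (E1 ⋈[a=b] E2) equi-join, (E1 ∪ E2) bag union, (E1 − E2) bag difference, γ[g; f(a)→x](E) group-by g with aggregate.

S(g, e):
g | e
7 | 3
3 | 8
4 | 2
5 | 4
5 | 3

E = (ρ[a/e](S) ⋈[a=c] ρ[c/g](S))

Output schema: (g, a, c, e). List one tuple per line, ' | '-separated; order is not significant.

Row counts bottom-up:
  S → 5
  ρ[a/e](S) → 5
  S → 5
  ρ[c/g](S) → 5
  (ρ[a/e](S) ⋈[a=c] ρ[c/g](S)) → 3

== RESULT ==
g | a | c | e
5 | 3 | 3 | 8
5 | 4 | 4 | 2
7 | 3 | 3 | 8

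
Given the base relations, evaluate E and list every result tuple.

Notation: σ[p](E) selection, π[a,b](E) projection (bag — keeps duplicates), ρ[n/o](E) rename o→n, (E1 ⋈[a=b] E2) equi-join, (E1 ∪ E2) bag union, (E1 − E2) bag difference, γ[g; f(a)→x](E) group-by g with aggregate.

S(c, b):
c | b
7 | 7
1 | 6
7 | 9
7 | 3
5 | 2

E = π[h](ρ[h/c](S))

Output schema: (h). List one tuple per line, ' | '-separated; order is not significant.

Per-node cardinality:
  S → 5
  ρ[h/c](S) → 5
  π[h](ρ[h/c](S)) → 5

== RESULT ==
h
1
5
7
7
7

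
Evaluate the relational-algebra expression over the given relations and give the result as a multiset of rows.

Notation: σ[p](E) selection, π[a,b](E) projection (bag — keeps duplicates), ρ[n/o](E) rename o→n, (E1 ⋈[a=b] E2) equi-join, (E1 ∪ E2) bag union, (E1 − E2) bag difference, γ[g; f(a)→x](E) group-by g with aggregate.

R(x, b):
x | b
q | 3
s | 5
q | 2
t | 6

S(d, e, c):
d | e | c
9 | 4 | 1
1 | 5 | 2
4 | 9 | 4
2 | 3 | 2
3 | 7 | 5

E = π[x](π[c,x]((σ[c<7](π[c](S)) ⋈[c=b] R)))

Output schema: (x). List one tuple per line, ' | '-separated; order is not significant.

Subexpression sizes:
  S → 5
  π[c](S) → 5
  σ[c<7](π[c](S)) → 5
  R → 4
  (σ[c<7](π[c](S)) ⋈[c=b] R) → 3
  π[c,x]((σ[c<7](π[c](S)) ⋈[c=b] R)) → 3
  π[x](π[c,x]((σ[c<7](π[c](S)) ⋈[c=b] R))) → 3

== RESULT ==
x
q
q
s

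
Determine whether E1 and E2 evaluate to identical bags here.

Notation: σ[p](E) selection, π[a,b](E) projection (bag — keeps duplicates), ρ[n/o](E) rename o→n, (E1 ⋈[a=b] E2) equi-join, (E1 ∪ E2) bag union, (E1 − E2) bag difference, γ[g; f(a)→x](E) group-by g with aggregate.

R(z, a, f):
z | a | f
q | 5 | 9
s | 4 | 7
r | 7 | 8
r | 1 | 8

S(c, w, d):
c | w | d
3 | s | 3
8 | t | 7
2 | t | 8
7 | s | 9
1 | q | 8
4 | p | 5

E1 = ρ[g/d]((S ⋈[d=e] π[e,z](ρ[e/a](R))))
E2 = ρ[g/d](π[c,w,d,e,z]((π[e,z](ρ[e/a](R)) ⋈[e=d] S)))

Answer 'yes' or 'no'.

E1 subexpression sizes:
  S → 6
  R → 4
  ρ[e/a](R) → 4
  π[e,z](ρ[e/a](R)) → 4
  (S ⋈[d=e] π[e,z](ρ[e/a](R))) → 2
  ρ[g/d]((S ⋈[d=e] π[e,z](ρ[e/a](R)))) → 2
E2 subexpression sizes:
  R → 4
  ρ[e/a](R) → 4
  π[e,z](ρ[e/a](R)) → 4
  S → 6
  (π[e,z](ρ[e/a](R)) ⋈[e=d] S) → 2
  π[c,w,d,e,z]((π[e,z](ρ[e/a](R)) ⋈[e=d] S)) → 2
  ρ[g/d](π[c,w,d,e,z]((π[e,z](ρ[e/a](R)) ⋈[e=d] S))) → 2

E1 and E2 produce the same multiset:
c | w | g | e | z
4 | p | 5 | 5 | q
8 | t | 7 | 7 | r

yes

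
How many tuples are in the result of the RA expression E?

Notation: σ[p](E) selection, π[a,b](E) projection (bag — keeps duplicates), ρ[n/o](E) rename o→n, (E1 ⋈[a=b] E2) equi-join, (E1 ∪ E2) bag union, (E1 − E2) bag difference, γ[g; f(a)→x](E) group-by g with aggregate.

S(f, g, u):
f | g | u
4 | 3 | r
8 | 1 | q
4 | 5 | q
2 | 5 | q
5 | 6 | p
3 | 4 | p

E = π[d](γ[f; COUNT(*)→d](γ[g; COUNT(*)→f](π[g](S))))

Row counts bottom-up:
  S → 6
  π[g](S) → 6
  γ[g; COUNT(*)→f](π[g](S)) → 5
  γ[f; COUNT(*)→d](γ[g; COUNT(*)→f](π[g](S))) → 2
  π[d](γ[f; COUNT(*)→d](γ[g; COUNT(*)→f](π[g](S)))) → 2

|E| = 2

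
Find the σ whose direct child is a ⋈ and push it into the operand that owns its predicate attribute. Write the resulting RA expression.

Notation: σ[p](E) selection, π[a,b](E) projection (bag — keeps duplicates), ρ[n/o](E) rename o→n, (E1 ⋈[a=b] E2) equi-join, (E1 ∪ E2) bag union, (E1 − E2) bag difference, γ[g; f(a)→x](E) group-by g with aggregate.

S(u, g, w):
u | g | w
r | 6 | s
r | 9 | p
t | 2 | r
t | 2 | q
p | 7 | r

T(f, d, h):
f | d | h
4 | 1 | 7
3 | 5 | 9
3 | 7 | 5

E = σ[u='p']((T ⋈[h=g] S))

σ filters on u, owned by the right side.
E' = (T ⋈[h=g] σ[u='p'](S))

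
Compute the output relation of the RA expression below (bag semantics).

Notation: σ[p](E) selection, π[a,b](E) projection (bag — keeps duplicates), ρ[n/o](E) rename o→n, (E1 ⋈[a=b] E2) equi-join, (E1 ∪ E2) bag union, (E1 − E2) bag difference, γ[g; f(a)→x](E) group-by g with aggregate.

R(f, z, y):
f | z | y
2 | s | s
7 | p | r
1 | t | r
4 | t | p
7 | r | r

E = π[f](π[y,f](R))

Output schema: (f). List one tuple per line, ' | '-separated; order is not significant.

Per-node cardinality:
  R → 5
  π[y,f](R) → 5
  π[f](π[y,f](R)) → 5

== RESULT ==
f
1
2
4
7
7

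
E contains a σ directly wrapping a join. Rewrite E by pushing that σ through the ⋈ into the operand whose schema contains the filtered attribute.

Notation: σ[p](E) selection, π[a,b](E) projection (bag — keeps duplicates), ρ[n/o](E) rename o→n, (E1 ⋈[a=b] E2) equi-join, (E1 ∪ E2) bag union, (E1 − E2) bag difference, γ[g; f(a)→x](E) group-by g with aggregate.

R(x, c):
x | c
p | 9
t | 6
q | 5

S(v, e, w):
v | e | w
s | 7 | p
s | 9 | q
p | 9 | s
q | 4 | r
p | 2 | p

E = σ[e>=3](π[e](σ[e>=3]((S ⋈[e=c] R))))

σ filters on e, owned by the left side.
E' = σ[e>=3](π[e]((σ[e>=3](S) ⋈[e=c] R)))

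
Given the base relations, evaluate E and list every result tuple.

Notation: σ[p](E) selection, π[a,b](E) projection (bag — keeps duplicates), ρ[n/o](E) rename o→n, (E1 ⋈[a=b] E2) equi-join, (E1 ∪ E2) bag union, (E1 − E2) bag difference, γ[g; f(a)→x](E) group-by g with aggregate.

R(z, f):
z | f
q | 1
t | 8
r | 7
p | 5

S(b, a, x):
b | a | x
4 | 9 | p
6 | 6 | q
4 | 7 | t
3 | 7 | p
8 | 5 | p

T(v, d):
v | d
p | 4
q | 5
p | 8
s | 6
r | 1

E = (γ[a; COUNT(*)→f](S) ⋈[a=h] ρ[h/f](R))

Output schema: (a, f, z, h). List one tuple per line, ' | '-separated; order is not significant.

Subexpression sizes:
  S → 5
  γ[a; COUNT(*)→f](S) → 4
  R → 4
  ρ[h/f](R) → 4
  (γ[a; COUNT(*)→f](S) ⋈[a=h] ρ[h/f](R)) → 2

== RESULT ==
a | f | z | h
5 | 1 | p | 5
7 | 2 | r | 7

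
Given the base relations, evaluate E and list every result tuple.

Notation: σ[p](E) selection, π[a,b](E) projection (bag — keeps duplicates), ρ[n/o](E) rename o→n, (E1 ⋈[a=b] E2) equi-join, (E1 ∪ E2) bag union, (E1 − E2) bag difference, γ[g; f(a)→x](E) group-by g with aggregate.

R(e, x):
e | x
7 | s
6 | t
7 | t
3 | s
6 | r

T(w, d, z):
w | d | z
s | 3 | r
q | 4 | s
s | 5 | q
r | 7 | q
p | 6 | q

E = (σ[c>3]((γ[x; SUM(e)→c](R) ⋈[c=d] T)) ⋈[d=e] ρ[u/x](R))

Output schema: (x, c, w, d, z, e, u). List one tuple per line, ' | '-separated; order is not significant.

Subexpression sizes:
  R → 5
  γ[x; SUM(e)→c](R) → 3
  T → 5
  (γ[x; SUM(e)→c](R) ⋈[c=d] T) → 1
  σ[c>3]((γ[x; SUM(e)→c](R) ⋈[c=d] T)) → 1
  R → 5
  ρ[u/x](R) → 5
  (σ[c>3]((γ[x; SUM(e)→c](R) ⋈[c=d] T)) ⋈[d=e] ρ[u/x](R)) → 2

== RESULT ==
x | c | w | d | z | e | u
r | 6 | p | 6 | q | 6 | r
r | 6 | p | 6 | q | 6 | t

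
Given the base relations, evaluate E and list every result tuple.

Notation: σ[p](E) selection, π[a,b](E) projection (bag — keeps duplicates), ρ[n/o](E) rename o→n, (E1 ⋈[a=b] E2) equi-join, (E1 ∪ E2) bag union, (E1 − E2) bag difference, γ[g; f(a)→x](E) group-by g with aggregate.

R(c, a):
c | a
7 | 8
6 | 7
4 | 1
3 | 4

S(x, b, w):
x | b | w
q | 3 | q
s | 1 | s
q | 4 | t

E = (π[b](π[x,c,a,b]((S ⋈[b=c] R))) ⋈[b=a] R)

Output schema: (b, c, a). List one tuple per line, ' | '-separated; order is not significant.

Per-node cardinality:
  S → 3
  R → 4
  (S ⋈[b=c] R) → 2
  π[x,c,a,b]((S ⋈[b=c] R)) → 2
  π[b](π[x,c,a,b]((S ⋈[b=c] R))) → 2
  R → 4
  (π[b](π[x,c,a,b]((S ⋈[b=c] R))) ⋈[b=a] R) → 1

== RESULT ==
b | c | a
4 | 3 | 4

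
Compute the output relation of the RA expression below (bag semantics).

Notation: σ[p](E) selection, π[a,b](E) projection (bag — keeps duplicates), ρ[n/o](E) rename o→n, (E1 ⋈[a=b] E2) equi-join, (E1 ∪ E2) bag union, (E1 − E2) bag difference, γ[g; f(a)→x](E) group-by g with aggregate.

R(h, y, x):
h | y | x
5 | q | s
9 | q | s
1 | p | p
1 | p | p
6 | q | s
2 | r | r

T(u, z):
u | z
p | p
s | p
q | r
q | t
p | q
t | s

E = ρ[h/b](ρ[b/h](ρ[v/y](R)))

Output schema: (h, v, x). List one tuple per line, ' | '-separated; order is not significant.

Subexpression sizes:
  R → 6
  ρ[v/y](R) → 6
  ρ[b/h](ρ[v/y](R)) → 6
  ρ[h/b](ρ[b/h](ρ[v/y](R))) → 6

== RESULT ==
h | v | x
1 | p | p
1 | p | p
2 | r | r
5 | q | s
6 | q | s
9 | q | s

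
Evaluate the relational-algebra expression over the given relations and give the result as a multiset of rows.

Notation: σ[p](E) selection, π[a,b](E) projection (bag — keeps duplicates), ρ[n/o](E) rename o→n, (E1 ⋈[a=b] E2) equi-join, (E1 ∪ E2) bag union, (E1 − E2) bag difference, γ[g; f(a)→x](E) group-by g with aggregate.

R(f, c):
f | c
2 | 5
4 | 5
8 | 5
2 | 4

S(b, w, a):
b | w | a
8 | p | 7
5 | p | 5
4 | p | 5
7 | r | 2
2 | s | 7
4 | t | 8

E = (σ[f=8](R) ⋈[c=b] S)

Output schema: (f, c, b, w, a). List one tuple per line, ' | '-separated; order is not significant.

Per-node cardinality:
  R → 4
  σ[f=8](R) → 1
  S → 6
  (σ[f=8](R) ⋈[c=b] S) → 1

== RESULT ==
f | c | b | w | a
8 | 5 | 5 | p | 5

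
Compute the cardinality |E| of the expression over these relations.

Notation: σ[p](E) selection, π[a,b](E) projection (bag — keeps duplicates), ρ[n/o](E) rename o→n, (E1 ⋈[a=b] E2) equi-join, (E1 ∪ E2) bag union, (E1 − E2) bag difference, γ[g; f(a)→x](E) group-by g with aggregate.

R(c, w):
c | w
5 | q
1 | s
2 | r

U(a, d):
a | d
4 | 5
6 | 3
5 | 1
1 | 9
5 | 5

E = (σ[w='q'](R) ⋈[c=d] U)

Per-node cardinality:
  R → 3
  σ[w='q'](R) → 1
  U → 5
  (σ[w='q'](R) ⋈[c=d] U) → 2

|E| = 2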